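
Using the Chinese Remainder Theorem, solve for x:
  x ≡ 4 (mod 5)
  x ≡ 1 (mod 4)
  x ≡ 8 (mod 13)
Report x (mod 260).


Moduli 5, 4, 13 are pairwise coprime; by CRT there is a unique solution modulo M = 5 · 4 · 13 = 260.
Solve pairwise, accumulating the modulus:
  Start with x ≡ 4 (mod 5).
  Combine with x ≡ 1 (mod 4): since gcd(5, 4) = 1, we get a unique residue mod 20.
    Write x = 4 + 5·t and substitute into x ≡ 1 (mod 4): 5·t ≡ 1 − 4 = -3 (mod 4).
    Reduce coefficients mod 4: 1·t ≡ 1 (mod 4).
    So t ≡ 1 (mod 4).
    Then x = 4 + 5·1 = 9, valid modulo lcm(5, 4) = 20: x ≡ 9 (mod 20).
  Combine with x ≡ 8 (mod 13): since gcd(20, 13) = 1, we get a unique residue mod 260.
    Write x = 9 + 20·t and substitute into x ≡ 8 (mod 13): 20·t ≡ 8 − 9 = -1 (mod 13).
    Reduce coefficients mod 13: 7·t ≡ 12 (mod 13).
    The inverse of 7 mod 13 is 2 (since 7·2 = 14 = 1·13 + 1), so t ≡ 2·12 = 24 ≡ 11 (mod 13).
    Then x = 9 + 20·11 = 229, valid modulo lcm(20, 13) = 260: x ≡ 229 (mod 260).
Verify: 229 mod 5 = 4 ✓, 229 mod 4 = 1 ✓, 229 mod 13 = 8 ✓.

x ≡ 229 (mod 260).


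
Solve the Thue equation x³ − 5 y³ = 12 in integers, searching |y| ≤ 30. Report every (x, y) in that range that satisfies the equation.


The equation is x³ - 5y³ = 12. For fixed y, x³ = 5·y³ + 12, so a solution requires the RHS to be a perfect cube.
Strategy: iterate y from -30 to 30, compute RHS = 5·y³ + 12, and check whether it is a (positive or negative) perfect cube.
Check small values of y:
  y = 0: RHS = 12 is not a perfect cube.
  y = 1: RHS = 17 is not a perfect cube.
  y = -1: RHS = 7 is not a perfect cube.
  y = 2: RHS = 52 is not a perfect cube.
  y = -2: RHS = -28 is not a perfect cube.
  y = 3: RHS = 147 is not a perfect cube.
  y = -3: RHS = -123 is not a perfect cube.
Continuing the search up to |y| = 30 finds no solutions either.
No (x, y) in the scanned range satisfies the equation.

No integer solutions with |y| ≤ 30.


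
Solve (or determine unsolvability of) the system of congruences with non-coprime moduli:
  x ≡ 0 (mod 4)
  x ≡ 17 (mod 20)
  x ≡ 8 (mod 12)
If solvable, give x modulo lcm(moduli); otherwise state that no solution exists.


Moduli 4, 20, 12 are not pairwise coprime, so CRT works modulo lcm(m_i) when all pairwise compatibility conditions hold.
Pairwise compatibility: gcd(m_i, m_j) must divide a_i - a_j for every pair.
Merge one congruence at a time:
  Start: x ≡ 0 (mod 4).
  Combine with x ≡ 17 (mod 20): gcd(4, 20) = 4, and 17 - 0 = 17 is NOT divisible by 4.
    ⇒ system is inconsistent (no integer solution).

No solution (the system is inconsistent).


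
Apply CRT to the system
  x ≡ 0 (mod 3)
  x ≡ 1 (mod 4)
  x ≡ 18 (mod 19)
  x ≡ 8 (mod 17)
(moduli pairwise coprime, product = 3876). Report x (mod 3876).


Product of moduli M = 3 · 4 · 19 · 17 = 3876.
Merge one congruence at a time:
  Start: x ≡ 0 (mod 3).
  Combine with x ≡ 1 (mod 4); new modulus lcm = 12.
    Write x = 0 + 3·t and substitute into x ≡ 1 (mod 4): 3·t ≡ 1 − 0 = 1 (mod 4).
    The inverse of 3 mod 4 is 3 (since 3·3 = 9 = 2·4 + 1), so t ≡ 3·1 = 3 ≡ 3 (mod 4).
    Then x = 0 + 3·3 = 9, valid modulo lcm(3, 4) = 12: x ≡ 9 (mod 12).
  Combine with x ≡ 18 (mod 19); new modulus lcm = 228.
    Write x = 9 + 12·t and substitute into x ≡ 18 (mod 19): 12·t ≡ 18 − 9 = 9 (mod 19).
    The inverse of 12 mod 19 is 8 (since 12·8 = 96 = 5·19 + 1), so t ≡ 8·9 = 72 ≡ 15 (mod 19).
    Then x = 9 + 12·15 = 189, valid modulo lcm(12, 19) = 228: x ≡ 189 (mod 228).
  Combine with x ≡ 8 (mod 17); new modulus lcm = 3876.
    Write x = 189 + 228·t and substitute into x ≡ 8 (mod 17): 228·t ≡ 8 − 189 = -181 (mod 17).
    Reduce coefficients mod 17: 7·t ≡ 6 (mod 17).
    The inverse of 7 mod 17 is 5 (since 7·5 = 35 = 2·17 + 1), so t ≡ 5·6 = 30 ≡ 13 (mod 17).
    Then x = 189 + 228·13 = 3153, valid modulo lcm(228, 17) = 3876: x ≡ 3153 (mod 3876).
Verify against each original: 3153 mod 3 = 0, 3153 mod 4 = 1, 3153 mod 19 = 18, 3153 mod 17 = 8.

x ≡ 3153 (mod 3876).


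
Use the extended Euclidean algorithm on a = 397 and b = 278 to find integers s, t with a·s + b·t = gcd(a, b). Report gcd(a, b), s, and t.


Euclidean algorithm on (397, 278) — divide until remainder is 0:
  397 = 1 · 278 + 119
  278 = 2 · 119 + 40
  119 = 2 · 40 + 39
  40 = 1 · 39 + 1
  39 = 39 · 1 + 0
gcd(397, 278) = 1.
Track Bezout coefficients alongside the remainders: start with r₀ = 397 = a·1 + b·0 (s = 1, t = 0) and r₁ = 278 = a·0 + b·1 (s = 0, t = 1); each new remainder r_{k+1} = r_{k-1} − q_k·r_k inherits s_{k+1} = s_{k-1} − q_k·s_k, t_{k+1} = t_{k-1} − q_k·t_k, so r_k = a·s_k + b·t_k at every step:
  q = 1: r = 119, s = 1 − 1·0 = 1, t = 0 − 1·1 = -1  (check: 397·1 + 278·(-1) = 119)
  q = 2: r = 40, s = 0 − 2·1 = -2, t = 1 − 2·(-1) = 3  (check: 397·(-2) + 278·3 = 40)
  q = 2: r = 39, s = 1 − 2·(-2) = 5, t = -1 − 2·3 = -7  (check: 397·5 + 278·(-7) = 39)
  q = 1: r = 1, s = -2 − 1·5 = -7, t = 3 − 1·(-7) = 10  (check: 397·(-7) + 278·10 = 1)
The row with r = 1 (the gcd) gives the Bezout coefficients s = -7, t = 10.
Result: 397 · (-7) + 278 · (10) = 1.

gcd(397, 278) = 1; s = -7, t = 10 (check: 397·(-7) + 278·10 = 1).


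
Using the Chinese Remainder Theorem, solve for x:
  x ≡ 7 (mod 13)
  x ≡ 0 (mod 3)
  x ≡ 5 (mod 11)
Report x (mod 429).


Moduli 13, 3, 11 are pairwise coprime; by CRT there is a unique solution modulo M = 13 · 3 · 11 = 429.
Solve pairwise, accumulating the modulus:
  Start with x ≡ 7 (mod 13).
  Combine with x ≡ 0 (mod 3): since gcd(13, 3) = 1, we get a unique residue mod 39.
    Write x = 7 + 13·t and substitute into x ≡ 0 (mod 3): 13·t ≡ 0 − 7 = -7 (mod 3).
    Reduce coefficients mod 3: 1·t ≡ 2 (mod 3).
    So t ≡ 2 (mod 3).
    Then x = 7 + 13·2 = 33, valid modulo lcm(13, 3) = 39: x ≡ 33 (mod 39).
  Combine with x ≡ 5 (mod 11): since gcd(39, 11) = 1, we get a unique residue mod 429.
    Write x = 33 + 39·t and substitute into x ≡ 5 (mod 11): 39·t ≡ 5 − 33 = -28 (mod 11).
    Reduce coefficients mod 11: 6·t ≡ 5 (mod 11).
    The inverse of 6 mod 11 is 2 (since 6·2 = 12 = 1·11 + 1), so t ≡ 2·5 = 10 ≡ 10 (mod 11).
    Then x = 33 + 39·10 = 423, valid modulo lcm(39, 11) = 429: x ≡ 423 (mod 429).
Verify: 423 mod 13 = 7 ✓, 423 mod 3 = 0 ✓, 423 mod 11 = 5 ✓.

x ≡ 423 (mod 429).


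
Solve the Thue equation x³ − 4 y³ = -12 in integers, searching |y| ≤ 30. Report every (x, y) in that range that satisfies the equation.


The equation is x³ - 4y³ = -12. For fixed y, x³ = 4·y³ − 12, so a solution requires the RHS to be a perfect cube.
Strategy: iterate y from -30 to 30, compute RHS = 4·y³ − 12, and check whether it is a (positive or negative) perfect cube.
Check small values of y:
  y = 0: RHS = -12 is not a perfect cube.
  y = 1: RHS = -8 = (-2)³ ⇒ x = -2 works.
  y = -1: RHS = -16 is not a perfect cube.
  y = 2: RHS = 20 is not a perfect cube.
  y = -2: RHS = -44 is not a perfect cube.
  y = 3: RHS = 96 is not a perfect cube.
  y = -3: RHS = -120 is not a perfect cube.
Continuing, at y = -5: RHS = -512 = (-8)³ ⇒ x = -8 works.
Searching the remaining y in |y| ≤ 30 finds no further solutions.
Collected solutions: (-2, 1), (-8, -5).

Solutions (with |y| ≤ 30): (-2, 1), (-8, -5).


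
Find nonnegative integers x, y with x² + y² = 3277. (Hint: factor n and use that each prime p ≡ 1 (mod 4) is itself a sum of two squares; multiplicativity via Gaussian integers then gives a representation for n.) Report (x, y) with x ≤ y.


Step 1: Factor n = 3277 = 29 · 113.
Step 2: Check the mod-4 condition on each prime factor: 29 ≡ 1 (mod 4), exponent 1; 113 ≡ 1 (mod 4), exponent 1.
All primes ≡ 3 (mod 4) appear to even exponent (or don't appear), so by the two-squares theorem n IS expressible as a sum of two squares.
Step 3: Build a representation. Here n = 29 · 113 is a product of primes ≡ 1 (mod 4). Each prime p ≡ 1 (mod 4) is itself a sum of two squares; find a² by testing p − a² for a perfect square:
  29: 29 − 1² = 28, 29 − 2² = 25 = 5² ⇒ 29 = 2² + 5².
  113: 113 − 1² = 112, 113 − 2² = 109, 113 − 3² = 104, 113 − 4² = 97, 113 − 5² = 88, 113 − 6² = 77, 113 − 7² = 64 = 8² ⇒ 113 = 7² + 8².
  Combine using the Brahmagupta–Fibonacci identity (a² + b²)(c² + d²) = (ac − bd)² + (ad + bc)² = (ac + bd)² + (ad − bc)²:
  29 · 113 = 3277: from (2² + 5²)(7² + 8²), take (2·7 − 5·8, 2·8 + 5·7) = (14 − 40, 16 + 35) = (-26, 51); dropping signs (only squares matter) gives (26, 51); check 26² + 51² = 676 + 2601 = 3277 ✓.
Step 4: Order so x ≤ y and verify: 26² + 51² = 676 + 2601 = 3277 = n. ✓

n = 3277 = 26² + 51² (one valid representation with x ≤ y).


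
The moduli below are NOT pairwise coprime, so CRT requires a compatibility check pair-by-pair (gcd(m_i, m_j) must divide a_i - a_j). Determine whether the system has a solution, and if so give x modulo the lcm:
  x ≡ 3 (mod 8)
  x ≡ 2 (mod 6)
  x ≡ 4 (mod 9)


Moduli 8, 6, 9 are not pairwise coprime, so CRT works modulo lcm(m_i) when all pairwise compatibility conditions hold.
Pairwise compatibility: gcd(m_i, m_j) must divide a_i - a_j for every pair.
Merge one congruence at a time:
  Start: x ≡ 3 (mod 8).
  Combine with x ≡ 2 (mod 6): gcd(8, 6) = 2, and 2 - 3 = -1 is NOT divisible by 2.
    ⇒ system is inconsistent (no integer solution).

No solution (the system is inconsistent).


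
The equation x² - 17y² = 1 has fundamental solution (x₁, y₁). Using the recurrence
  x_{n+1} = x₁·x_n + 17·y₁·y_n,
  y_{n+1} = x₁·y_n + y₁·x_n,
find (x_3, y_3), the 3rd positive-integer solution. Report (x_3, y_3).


Step 1: Find the fundamental solution (x₁, y₁) of x² - 17y² = 1.
  Expand √17 as a continued fraction. a₀ = ⌊√17⌋ = 4; iterate m_{k+1} = d_k·a_k − m_k, d_{k+1} = (17 − m_{k+1}²)/d_k, a_{k+1} = ⌊(a₀ + m_{k+1})/d_{k+1}⌋ (starting m₀ = 0, d₀ = 1), with convergents p_k = a_k·p_{k-1} + p_{k-2}, q_k = a_k·q_{k-1} + q_{k-2} (p₋₁ = 1, q₋₁ = 0):
  k = 0: a₀ = 4; p₀/q₀ = 4/1; p₀² − 17·q₀² = 16 − 17 = -1.
  k = 1: m = 4, d = 1, a = ⌊(4 + 4)/1⌋ = 8; p/q = (8·4 + 1)/(8·1 + 0) = 33/8; p² − 17·q² = 1089 − 1088 = 1.
  The first convergent with p² − 17·q² = 1 gives the fundamental solution (x₁, y₁) = (33, 8).
Step 2: Apply the recurrence (x_{n+1}, y_{n+1}) = (x₁x_n + 17y₁y_n, x₁y_n + y₁x_n) repeatedly.
  From (x_1, y_1) = (33, 8): x_2 = 33·33 + 17·8·8 = 2177; y_2 = 33·8 + 8·33 = 528.
  From (x_2, y_2) = (2177, 528): x_3 = 33·2177 + 17·8·528 = 143649; y_3 = 33·528 + 8·2177 = 34840.
Step 3: Verify x_3² - 17·y_3² = 20635035201 - 20635035200 = 1 (should be 1). ✓

(x_1, y_1) = (33, 8); (x_3, y_3) = (143649, 34840).


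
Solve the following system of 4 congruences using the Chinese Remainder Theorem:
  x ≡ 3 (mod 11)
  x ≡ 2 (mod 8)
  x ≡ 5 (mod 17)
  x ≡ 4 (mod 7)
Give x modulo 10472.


Product of moduli M = 11 · 8 · 17 · 7 = 10472.
Merge one congruence at a time:
  Start: x ≡ 3 (mod 11).
  Combine with x ≡ 2 (mod 8); new modulus lcm = 88.
    Write x = 3 + 11·t and substitute into x ≡ 2 (mod 8): 11·t ≡ 2 − 3 = -1 (mod 8).
    Reduce coefficients mod 8: 3·t ≡ 7 (mod 8).
    The inverse of 3 mod 8 is 3 (since 3·3 = 9 = 1·8 + 1), so t ≡ 3·7 = 21 ≡ 5 (mod 8).
    Then x = 3 + 11·5 = 58, valid modulo lcm(11, 8) = 88: x ≡ 58 (mod 88).
  Combine with x ≡ 5 (mod 17); new modulus lcm = 1496.
    Write x = 58 + 88·t and substitute into x ≡ 5 (mod 17): 88·t ≡ 5 − 58 = -53 (mod 17).
    Reduce coefficients mod 17: 3·t ≡ 15 (mod 17).
    The inverse of 3 mod 17 is 6 (since 3·6 = 18 = 1·17 + 1), so t ≡ 6·15 = 90 ≡ 5 (mod 17).
    Then x = 58 + 88·5 = 498, valid modulo lcm(88, 17) = 1496: x ≡ 498 (mod 1496).
  Combine with x ≡ 4 (mod 7); new modulus lcm = 10472.
    Write x = 498 + 1496·t and substitute into x ≡ 4 (mod 7): 1496·t ≡ 4 − 498 = -494 (mod 7).
    Reduce coefficients mod 7: 5·t ≡ 3 (mod 7).
    The inverse of 5 mod 7 is 3 (since 5·3 = 15 = 2·7 + 1), so t ≡ 3·3 = 9 ≡ 2 (mod 7).
    Then x = 498 + 1496·2 = 3490, valid modulo lcm(1496, 7) = 10472: x ≡ 3490 (mod 10472).
Verify against each original: 3490 mod 11 = 3, 3490 mod 8 = 2, 3490 mod 17 = 5, 3490 mod 7 = 4.

x ≡ 3490 (mod 10472).


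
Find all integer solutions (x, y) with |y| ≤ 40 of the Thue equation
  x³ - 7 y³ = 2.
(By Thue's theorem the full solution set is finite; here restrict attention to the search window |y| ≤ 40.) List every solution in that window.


The equation is x³ - 7y³ = 2. For fixed y, x³ = 7·y³ + 2, so a solution requires the RHS to be a perfect cube.
Strategy: iterate y from -40 to 40, compute RHS = 7·y³ + 2, and check whether it is a (positive or negative) perfect cube.
Check small values of y:
  y = 0: RHS = 2 is not a perfect cube.
  y = 1: RHS = 9 is not a perfect cube.
  y = -1: RHS = -5 is not a perfect cube.
  y = 2: RHS = 58 is not a perfect cube.
  y = -2: RHS = -54 is not a perfect cube.
  y = 3: RHS = 191 is not a perfect cube.
  y = -3: RHS = -187 is not a perfect cube.
Continuing the search up to |y| = 40 finds no solutions either.
No (x, y) in the scanned range satisfies the equation.

No integer solutions with |y| ≤ 40.


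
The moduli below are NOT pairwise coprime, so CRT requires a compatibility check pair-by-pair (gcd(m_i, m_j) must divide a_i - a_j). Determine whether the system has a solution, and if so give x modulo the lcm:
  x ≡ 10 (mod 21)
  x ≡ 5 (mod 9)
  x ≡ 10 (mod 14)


Moduli 21, 9, 14 are not pairwise coprime, so CRT works modulo lcm(m_i) when all pairwise compatibility conditions hold.
Pairwise compatibility: gcd(m_i, m_j) must divide a_i - a_j for every pair.
Merge one congruence at a time:
  Start: x ≡ 10 (mod 21).
  Combine with x ≡ 5 (mod 9): gcd(21, 9) = 3, and 5 - 10 = -5 is NOT divisible by 3.
    ⇒ system is inconsistent (no integer solution).

No solution (the system is inconsistent).


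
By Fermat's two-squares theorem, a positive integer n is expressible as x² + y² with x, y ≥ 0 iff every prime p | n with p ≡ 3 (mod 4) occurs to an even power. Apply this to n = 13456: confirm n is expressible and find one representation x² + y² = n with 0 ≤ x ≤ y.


Step 1: Factor n = 13456 = 2^4 · 29^2.
Step 2: Check the mod-4 condition on each prime factor: 2 = 2 (special); 29 ≡ 1 (mod 4), exponent 2.
All primes ≡ 3 (mod 4) appear to even exponent (or don't appear), so by the two-squares theorem n IS expressible as a sum of two squares.
Step 3: Build a representation. Group n = k² · m with k = 4 and m = 29 · 29 = 841 (a product of primes ≡ 1 (mod 4)); a representation of m scales to one of n via (k·x)² + (k·y)² = k²(x² + y²). Each prime p ≡ 1 (mod 4) is itself a sum of two squares; find a² by testing p − a² for a perfect square:
  29: 29 − 1² = 28, 29 − 2² = 25 = 5² ⇒ 29 = 2² + 5².
  Combine using the Brahmagupta–Fibonacci identity (a² + b²)(c² + d²) = (ac − bd)² + (ad + bc)² = (ac + bd)² + (ad − bc)²:
  29 · 29 = 841: from (2² + 5²)(2² + 5²), take (2·2 − 5·5, 2·5 + 5·2) = (4 − 25, 10 + 10) = (-21, 20); dropping signs (only squares matter) gives (21, 20); check 21² + 20² = 441 + 400 = 841 ✓.
  Scale by k = 4: (4·21, 4·20) = (84, 80).
Step 4: Order so x ≤ y and verify: 80² + 84² = 6400 + 7056 = 13456 = n. ✓

n = 13456 = 80² + 84² (one valid representation with x ≤ y).


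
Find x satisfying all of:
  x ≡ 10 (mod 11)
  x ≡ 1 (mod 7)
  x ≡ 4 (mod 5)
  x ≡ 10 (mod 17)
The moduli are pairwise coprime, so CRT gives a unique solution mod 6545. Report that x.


Product of moduli M = 11 · 7 · 5 · 17 = 6545.
Merge one congruence at a time:
  Start: x ≡ 10 (mod 11).
  Combine with x ≡ 1 (mod 7); new modulus lcm = 77.
    Write x = 10 + 11·t and substitute into x ≡ 1 (mod 7): 11·t ≡ 1 − 10 = -9 (mod 7).
    Reduce coefficients mod 7: 4·t ≡ 5 (mod 7).
    The inverse of 4 mod 7 is 2 (since 4·2 = 8 = 1·7 + 1), so t ≡ 2·5 = 10 ≡ 3 (mod 7).
    Then x = 10 + 11·3 = 43, valid modulo lcm(11, 7) = 77: x ≡ 43 (mod 77).
  Combine with x ≡ 4 (mod 5); new modulus lcm = 385.
    Write x = 43 + 77·t and substitute into x ≡ 4 (mod 5): 77·t ≡ 4 − 43 = -39 (mod 5).
    Reduce coefficients mod 5: 2·t ≡ 1 (mod 5).
    The inverse of 2 mod 5 is 3 (since 2·3 = 6 = 1·5 + 1), so t ≡ 3·1 = 3 ≡ 3 (mod 5).
    Then x = 43 + 77·3 = 274, valid modulo lcm(77, 5) = 385: x ≡ 274 (mod 385).
  Combine with x ≡ 10 (mod 17); new modulus lcm = 6545.
    Write x = 274 + 385·t and substitute into x ≡ 10 (mod 17): 385·t ≡ 10 − 274 = -264 (mod 17).
    Reduce coefficients mod 17: 11·t ≡ 8 (mod 17).
    The inverse of 11 mod 17 is 14 (since 11·14 = 154 = 9·17 + 1), so t ≡ 14·8 = 112 ≡ 10 (mod 17).
    Then x = 274 + 385·10 = 4124, valid modulo lcm(385, 17) = 6545: x ≡ 4124 (mod 6545).
Verify against each original: 4124 mod 11 = 10, 4124 mod 7 = 1, 4124 mod 5 = 4, 4124 mod 17 = 10.

x ≡ 4124 (mod 6545).


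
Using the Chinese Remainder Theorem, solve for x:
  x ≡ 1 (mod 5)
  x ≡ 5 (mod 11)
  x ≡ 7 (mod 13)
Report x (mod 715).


Moduli 5, 11, 13 are pairwise coprime; by CRT there is a unique solution modulo M = 5 · 11 · 13 = 715.
Solve pairwise, accumulating the modulus:
  Start with x ≡ 1 (mod 5).
  Combine with x ≡ 5 (mod 11): since gcd(5, 11) = 1, we get a unique residue mod 55.
    Write x = 1 + 5·t and substitute into x ≡ 5 (mod 11): 5·t ≡ 5 − 1 = 4 (mod 11).
    The inverse of 5 mod 11 is 9 (since 5·9 = 45 = 4·11 + 1), so t ≡ 9·4 = 36 ≡ 3 (mod 11).
    Then x = 1 + 5·3 = 16, valid modulo lcm(5, 11) = 55: x ≡ 16 (mod 55).
  Combine with x ≡ 7 (mod 13): since gcd(55, 13) = 1, we get a unique residue mod 715.
    Write x = 16 + 55·t and substitute into x ≡ 7 (mod 13): 55·t ≡ 7 − 16 = -9 (mod 13).
    Reduce coefficients mod 13: 3·t ≡ 4 (mod 13).
    The inverse of 3 mod 13 is 9 (since 3·9 = 27 = 2·13 + 1), so t ≡ 9·4 = 36 ≡ 10 (mod 13).
    Then x = 16 + 55·10 = 566, valid modulo lcm(55, 13) = 715: x ≡ 566 (mod 715).
Verify: 566 mod 5 = 1 ✓, 566 mod 11 = 5 ✓, 566 mod 13 = 7 ✓.

x ≡ 566 (mod 715).


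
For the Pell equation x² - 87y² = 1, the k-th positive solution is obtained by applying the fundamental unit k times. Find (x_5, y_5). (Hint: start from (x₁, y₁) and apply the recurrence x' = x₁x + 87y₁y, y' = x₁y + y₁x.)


Step 1: Find the fundamental solution (x₁, y₁) of x² - 87y² = 1.
  Expand √87 as a continued fraction. a₀ = ⌊√87⌋ = 9; iterate m_{k+1} = d_k·a_k − m_k, d_{k+1} = (87 − m_{k+1}²)/d_k, a_{k+1} = ⌊(a₀ + m_{k+1})/d_{k+1}⌋ (starting m₀ = 0, d₀ = 1), with convergents p_k = a_k·p_{k-1} + p_{k-2}, q_k = a_k·q_{k-1} + q_{k-2} (p₋₁ = 1, q₋₁ = 0):
  k = 0: a₀ = 9; p₀/q₀ = 9/1; p₀² − 87·q₀² = 81 − 87 = -6.
  k = 1: m = 9, d = 6, a = ⌊(9 + 9)/6⌋ = 3; p/q = (3·9 + 1)/(3·1 + 0) = 28/3; p² − 87·q² = 784 − 783 = 1.
  The first convergent with p² − 87·q² = 1 gives the fundamental solution (x₁, y₁) = (28, 3).
Step 2: Apply the recurrence (x_{n+1}, y_{n+1}) = (x₁x_n + 87y₁y_n, x₁y_n + y₁x_n) repeatedly.
  From (x_1, y_1) = (28, 3): x_2 = 28·28 + 87·3·3 = 1567; y_2 = 28·3 + 3·28 = 168.
  From (x_2, y_2) = (1567, 168): x_3 = 28·1567 + 87·3·168 = 87724; y_3 = 28·168 + 3·1567 = 9405.
  From (x_3, y_3) = (87724, 9405): x_4 = 28·87724 + 87·3·9405 = 4910977; y_4 = 28·9405 + 3·87724 = 526512.
  From (x_4, y_4) = (4910977, 526512): x_5 = 28·4910977 + 87·3·526512 = 274926988; y_5 = 28·526512 + 3·4910977 = 29475267.
Step 3: Verify x_5² - 87·y_5² = 75584848730752144 - 75584848730752143 = 1 (should be 1). ✓

(x_1, y_1) = (28, 3); (x_5, y_5) = (274926988, 29475267).


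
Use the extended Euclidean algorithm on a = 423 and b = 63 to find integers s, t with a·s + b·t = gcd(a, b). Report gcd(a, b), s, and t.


Euclidean algorithm on (423, 63) — divide until remainder is 0:
  423 = 6 · 63 + 45
  63 = 1 · 45 + 18
  45 = 2 · 18 + 9
  18 = 2 · 9 + 0
gcd(423, 63) = 9.
Track Bezout coefficients alongside the remainders: start with r₀ = 423 = a·1 + b·0 (s = 1, t = 0) and r₁ = 63 = a·0 + b·1 (s = 0, t = 1); each new remainder r_{k+1} = r_{k-1} − q_k·r_k inherits s_{k+1} = s_{k-1} − q_k·s_k, t_{k+1} = t_{k-1} − q_k·t_k, so r_k = a·s_k + b·t_k at every step:
  q = 6: r = 45, s = 1 − 6·0 = 1, t = 0 − 6·1 = -6  (check: 423·1 + 63·(-6) = 45)
  q = 1: r = 18, s = 0 − 1·1 = -1, t = 1 − 1·(-6) = 7  (check: 423·(-1) + 63·7 = 18)
  q = 2: r = 9, s = 1 − 2·(-1) = 3, t = -6 − 2·7 = -20  (check: 423·3 + 63·(-20) = 9)
The row with r = 9 (the gcd) gives the Bezout coefficients s = 3, t = -20.
Result: 423 · (3) + 63 · (-20) = 9.

gcd(423, 63) = 9; s = 3, t = -20 (check: 423·3 + 63·(-20) = 9).


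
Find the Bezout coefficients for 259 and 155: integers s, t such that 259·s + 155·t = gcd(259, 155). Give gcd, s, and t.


Euclidean algorithm on (259, 155) — divide until remainder is 0:
  259 = 1 · 155 + 104
  155 = 1 · 104 + 51
  104 = 2 · 51 + 2
  51 = 25 · 2 + 1
  2 = 2 · 1 + 0
gcd(259, 155) = 1.
Track Bezout coefficients alongside the remainders: start with r₀ = 259 = a·1 + b·0 (s = 1, t = 0) and r₁ = 155 = a·0 + b·1 (s = 0, t = 1); each new remainder r_{k+1} = r_{k-1} − q_k·r_k inherits s_{k+1} = s_{k-1} − q_k·s_k, t_{k+1} = t_{k-1} − q_k·t_k, so r_k = a·s_k + b·t_k at every step:
  q = 1: r = 104, s = 1 − 1·0 = 1, t = 0 − 1·1 = -1  (check: 259·1 + 155·(-1) = 104)
  q = 1: r = 51, s = 0 − 1·1 = -1, t = 1 − 1·(-1) = 2  (check: 259·(-1) + 155·2 = 51)
  q = 2: r = 2, s = 1 − 2·(-1) = 3, t = -1 − 2·2 = -5  (check: 259·3 + 155·(-5) = 2)
  q = 25: r = 1, s = -1 − 25·3 = -76, t = 2 − 25·(-5) = 127  (check: 259·(-76) + 155·127 = 1)
The row with r = 1 (the gcd) gives the Bezout coefficients s = -76, t = 127.
Result: 259 · (-76) + 155 · (127) = 1.

gcd(259, 155) = 1; s = -76, t = 127 (check: 259·(-76) + 155·127 = 1).


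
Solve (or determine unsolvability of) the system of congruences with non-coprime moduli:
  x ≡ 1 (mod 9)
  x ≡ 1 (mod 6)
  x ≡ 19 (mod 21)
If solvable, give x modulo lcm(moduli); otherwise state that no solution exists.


Moduli 9, 6, 21 are not pairwise coprime, so CRT works modulo lcm(m_i) when all pairwise compatibility conditions hold.
Pairwise compatibility: gcd(m_i, m_j) must divide a_i - a_j for every pair.
Merge one congruence at a time:
  Start: x ≡ 1 (mod 9).
  Combine with x ≡ 1 (mod 6): gcd(9, 6) = 3; 1 - 1 = 0, which IS divisible by 3, so compatible.
    Write x = 1 + 9·t and substitute into x ≡ 1 (mod 6): 9·t ≡ 1 − 1 = 0 (mod 6).
    Divide the congruence (and modulus) by g = 3: 3·t ≡ 0 (mod 2).
    Reduce coefficients mod 2: 1·t ≡ 0 (mod 2).
    So t ≡ 0 (mod 2).
    Then x = 1 + 9·0 = 1, valid modulo lcm(9, 6) = 18: x ≡ 1 (mod 18).
  Combine with x ≡ 19 (mod 21): gcd(18, 21) = 3; 19 - 1 = 18, which IS divisible by 3, so compatible.
    Write x = 1 + 18·t and substitute into x ≡ 19 (mod 21): 18·t ≡ 19 − 1 = 18 (mod 21).
    Divide the congruence (and modulus) by g = 3: 6·t ≡ 6 (mod 7).
    The inverse of 6 mod 7 is 6 (since 6·6 = 36 = 5·7 + 1), so t ≡ 6·6 = 36 ≡ 1 (mod 7).
    Then x = 1 + 18·1 = 19, valid modulo lcm(18, 21) = 126: x ≡ 19 (mod 126).
Verify: 19 mod 9 = 1, 19 mod 6 = 1, 19 mod 21 = 19.

x ≡ 19 (mod 126).


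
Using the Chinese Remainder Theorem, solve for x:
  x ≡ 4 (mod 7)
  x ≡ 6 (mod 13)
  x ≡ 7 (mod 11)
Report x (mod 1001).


Moduli 7, 13, 11 are pairwise coprime; by CRT there is a unique solution modulo M = 7 · 13 · 11 = 1001.
Solve pairwise, accumulating the modulus:
  Start with x ≡ 4 (mod 7).
  Combine with x ≡ 6 (mod 13): since gcd(7, 13) = 1, we get a unique residue mod 91.
    Write x = 4 + 7·t and substitute into x ≡ 6 (mod 13): 7·t ≡ 6 − 4 = 2 (mod 13).
    The inverse of 7 mod 13 is 2 (since 7·2 = 14 = 1·13 + 1), so t ≡ 2·2 = 4 ≡ 4 (mod 13).
    Then x = 4 + 7·4 = 32, valid modulo lcm(7, 13) = 91: x ≡ 32 (mod 91).
  Combine with x ≡ 7 (mod 11): since gcd(91, 11) = 1, we get a unique residue mod 1001.
    Write x = 32 + 91·t and substitute into x ≡ 7 (mod 11): 91·t ≡ 7 − 32 = -25 (mod 11).
    Reduce coefficients mod 11: 3·t ≡ 8 (mod 11).
    The inverse of 3 mod 11 is 4 (since 3·4 = 12 = 1·11 + 1), so t ≡ 4·8 = 32 ≡ 10 (mod 11).
    Then x = 32 + 91·10 = 942, valid modulo lcm(91, 11) = 1001: x ≡ 942 (mod 1001).
Verify: 942 mod 7 = 4 ✓, 942 mod 13 = 6 ✓, 942 mod 11 = 7 ✓.

x ≡ 942 (mod 1001).


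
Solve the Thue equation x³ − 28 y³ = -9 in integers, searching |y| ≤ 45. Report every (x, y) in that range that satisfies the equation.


The equation is x³ - 28y³ = -9. For fixed y, x³ = 28·y³ − 9, so a solution requires the RHS to be a perfect cube.
Strategy: iterate y from -45 to 45, compute RHS = 28·y³ − 9, and check whether it is a (positive or negative) perfect cube.
Check small values of y:
  y = 0: RHS = -9 is not a perfect cube.
  y = 1: RHS = 19 is not a perfect cube.
  y = -1: RHS = -37 is not a perfect cube.
  y = 2: RHS = 215 is not a perfect cube.
  y = -2: RHS = -233 is not a perfect cube.
  y = 3: RHS = 747 is not a perfect cube.
  y = -3: RHS = -765 is not a perfect cube.
Continuing the search up to |y| = 45 finds no solutions either.
No (x, y) in the scanned range satisfies the equation.

No integer solutions with |y| ≤ 45.


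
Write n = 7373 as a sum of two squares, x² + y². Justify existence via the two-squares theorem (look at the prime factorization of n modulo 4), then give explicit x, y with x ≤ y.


Step 1: Factor n = 7373 = 73 · 101.
Step 2: Check the mod-4 condition on each prime factor: 73 ≡ 1 (mod 4), exponent 1; 101 ≡ 1 (mod 4), exponent 1.
All primes ≡ 3 (mod 4) appear to even exponent (or don't appear), so by the two-squares theorem n IS expressible as a sum of two squares.
Step 3: Build a representation. Here n = 73 · 101 is a product of primes ≡ 1 (mod 4). Each prime p ≡ 1 (mod 4) is itself a sum of two squares; find a² by testing p − a² for a perfect square:
  73: 73 − 1² = 72, 73 − 2² = 69, 73 − 3² = 64 = 8² ⇒ 73 = 3² + 8².
  101: 101 − 1² = 100 = 10² ⇒ 101 = 1² + 10².
  Combine using the Brahmagupta–Fibonacci identity (a² + b²)(c² + d²) = (ac − bd)² + (ad + bc)² = (ac + bd)² + (ad − bc)²:
  73 · 101 = 7373: from (3² + 8²)(1² + 10²), take (3·1 − 8·10, 3·10 + 8·1) = (3 − 80, 30 + 8) = (-77, 38); dropping signs (only squares matter) gives (77, 38); check 77² + 38² = 5929 + 1444 = 7373 ✓.
Step 4: Order so x ≤ y and verify: 38² + 77² = 1444 + 5929 = 7373 = n. ✓

n = 7373 = 38² + 77² (one valid representation with x ≤ y).


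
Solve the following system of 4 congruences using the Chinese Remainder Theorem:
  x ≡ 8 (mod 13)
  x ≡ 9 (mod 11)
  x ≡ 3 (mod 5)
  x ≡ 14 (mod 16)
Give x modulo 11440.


Product of moduli M = 13 · 11 · 5 · 16 = 11440.
Merge one congruence at a time:
  Start: x ≡ 8 (mod 13).
  Combine with x ≡ 9 (mod 11); new modulus lcm = 143.
    Write x = 8 + 13·t and substitute into x ≡ 9 (mod 11): 13·t ≡ 9 − 8 = 1 (mod 11).
    Reduce coefficients mod 11: 2·t ≡ 1 (mod 11).
    The inverse of 2 mod 11 is 6 (since 2·6 = 12 = 1·11 + 1), so t ≡ 6·1 = 6 ≡ 6 (mod 11).
    Then x = 8 + 13·6 = 86, valid modulo lcm(13, 11) = 143: x ≡ 86 (mod 143).
  Combine with x ≡ 3 (mod 5); new modulus lcm = 715.
    Write x = 86 + 143·t and substitute into x ≡ 3 (mod 5): 143·t ≡ 3 − 86 = -83 (mod 5).
    Reduce coefficients mod 5: 3·t ≡ 2 (mod 5).
    The inverse of 3 mod 5 is 2 (since 3·2 = 6 = 1·5 + 1), so t ≡ 2·2 = 4 ≡ 4 (mod 5).
    Then x = 86 + 143·4 = 658, valid modulo lcm(143, 5) = 715: x ≡ 658 (mod 715).
  Combine with x ≡ 14 (mod 16); new modulus lcm = 11440.
    Write x = 658 + 715·t and substitute into x ≡ 14 (mod 16): 715·t ≡ 14 − 658 = -644 (mod 16).
    Reduce coefficients mod 16: 11·t ≡ 12 (mod 16).
    The inverse of 11 mod 16 is 3 (since 11·3 = 33 = 2·16 + 1), so t ≡ 3·12 = 36 ≡ 4 (mod 16).
    Then x = 658 + 715·4 = 3518, valid modulo lcm(715, 16) = 11440: x ≡ 3518 (mod 11440).
Verify against each original: 3518 mod 13 = 8, 3518 mod 11 = 9, 3518 mod 5 = 3, 3518 mod 16 = 14.

x ≡ 3518 (mod 11440).


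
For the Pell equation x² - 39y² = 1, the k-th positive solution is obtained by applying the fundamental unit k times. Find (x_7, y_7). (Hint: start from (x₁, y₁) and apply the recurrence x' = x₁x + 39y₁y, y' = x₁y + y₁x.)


Step 1: Find the fundamental solution (x₁, y₁) of x² - 39y² = 1.
  Expand √39 as a continued fraction. a₀ = ⌊√39⌋ = 6; iterate m_{k+1} = d_k·a_k − m_k, d_{k+1} = (39 − m_{k+1}²)/d_k, a_{k+1} = ⌊(a₀ + m_{k+1})/d_{k+1}⌋ (starting m₀ = 0, d₀ = 1), with convergents p_k = a_k·p_{k-1} + p_{k-2}, q_k = a_k·q_{k-1} + q_{k-2} (p₋₁ = 1, q₋₁ = 0):
  k = 0: a₀ = 6; p₀/q₀ = 6/1; p₀² − 39·q₀² = 36 − 39 = -3.
  k = 1: m = 6, d = 3, a = ⌊(6 + 6)/3⌋ = 4; p/q = (4·6 + 1)/(4·1 + 0) = 25/4; p² − 39·q² = 625 − 624 = 1.
  The first convergent with p² − 39·q² = 1 gives the fundamental solution (x₁, y₁) = (25, 4).
Step 2: Apply the recurrence (x_{n+1}, y_{n+1}) = (x₁x_n + 39y₁y_n, x₁y_n + y₁x_n) repeatedly.
  From (x_1, y_1) = (25, 4): x_2 = 25·25 + 39·4·4 = 1249; y_2 = 25·4 + 4·25 = 200.
  From (x_2, y_2) = (1249, 200): x_3 = 25·1249 + 39·4·200 = 62425; y_3 = 25·200 + 4·1249 = 9996.
  From (x_3, y_3) = (62425, 9996): x_4 = 25·62425 + 39·4·9996 = 3120001; y_4 = 25·9996 + 4·62425 = 499600.
  From (x_4, y_4) = (3120001, 499600): x_5 = 25·3120001 + 39·4·499600 = 155937625; y_5 = 25·499600 + 4·3120001 = 24970004.
  From (x_5, y_5) = (155937625, 24970004): x_6 = 25·155937625 + 39·4·24970004 = 7793761249; y_6 = 25·24970004 + 4·155937625 = 1248000600.
  From (x_6, y_6) = (7793761249, 1248000600): x_7 = 25·7793761249 + 39·4·1248000600 = 389532124825; y_7 = 25·1248000600 + 4·7793761249 = 62375059996.
Step 3: Verify x_7² - 39·y_7² = 151735276270679381280625 - 151735276270679381280624 = 1 (should be 1). ✓

(x_1, y_1) = (25, 4); (x_7, y_7) = (389532124825, 62375059996).


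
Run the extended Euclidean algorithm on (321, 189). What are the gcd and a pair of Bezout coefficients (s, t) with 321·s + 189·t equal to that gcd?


Euclidean algorithm on (321, 189) — divide until remainder is 0:
  321 = 1 · 189 + 132
  189 = 1 · 132 + 57
  132 = 2 · 57 + 18
  57 = 3 · 18 + 3
  18 = 6 · 3 + 0
gcd(321, 189) = 3.
Track Bezout coefficients alongside the remainders: start with r₀ = 321 = a·1 + b·0 (s = 1, t = 0) and r₁ = 189 = a·0 + b·1 (s = 0, t = 1); each new remainder r_{k+1} = r_{k-1} − q_k·r_k inherits s_{k+1} = s_{k-1} − q_k·s_k, t_{k+1} = t_{k-1} − q_k·t_k, so r_k = a·s_k + b·t_k at every step:
  q = 1: r = 132, s = 1 − 1·0 = 1, t = 0 − 1·1 = -1  (check: 321·1 + 189·(-1) = 132)
  q = 1: r = 57, s = 0 − 1·1 = -1, t = 1 − 1·(-1) = 2  (check: 321·(-1) + 189·2 = 57)
  q = 2: r = 18, s = 1 − 2·(-1) = 3, t = -1 − 2·2 = -5  (check: 321·3 + 189·(-5) = 18)
  q = 3: r = 3, s = -1 − 3·3 = -10, t = 2 − 3·(-5) = 17  (check: 321·(-10) + 189·17 = 3)
The row with r = 3 (the gcd) gives the Bezout coefficients s = -10, t = 17.
Result: 321 · (-10) + 189 · (17) = 3.

gcd(321, 189) = 3; s = -10, t = 17 (check: 321·(-10) + 189·17 = 3).


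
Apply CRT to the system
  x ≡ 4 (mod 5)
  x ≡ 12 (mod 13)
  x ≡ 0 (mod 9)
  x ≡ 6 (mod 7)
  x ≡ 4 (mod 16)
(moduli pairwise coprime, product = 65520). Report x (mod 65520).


Product of moduli M = 5 · 13 · 9 · 7 · 16 = 65520.
Merge one congruence at a time:
  Start: x ≡ 4 (mod 5).
  Combine with x ≡ 12 (mod 13); new modulus lcm = 65.
    Write x = 4 + 5·t and substitute into x ≡ 12 (mod 13): 5·t ≡ 12 − 4 = 8 (mod 13).
    The inverse of 5 mod 13 is 8 (since 5·8 = 40 = 3·13 + 1), so t ≡ 8·8 = 64 ≡ 12 (mod 13).
    Then x = 4 + 5·12 = 64, valid modulo lcm(5, 13) = 65: x ≡ 64 (mod 65).
  Combine with x ≡ 0 (mod 9); new modulus lcm = 585.
    Write x = 64 + 65·t and substitute into x ≡ 0 (mod 9): 65·t ≡ 0 − 64 = -64 (mod 9).
    Reduce coefficients mod 9: 2·t ≡ 8 (mod 9).
    The inverse of 2 mod 9 is 5 (since 2·5 = 10 = 1·9 + 1), so t ≡ 5·8 = 40 ≡ 4 (mod 9).
    Then x = 64 + 65·4 = 324, valid modulo lcm(65, 9) = 585: x ≡ 324 (mod 585).
  Combine with x ≡ 6 (mod 7); new modulus lcm = 4095.
    Write x = 324 + 585·t and substitute into x ≡ 6 (mod 7): 585·t ≡ 6 − 324 = -318 (mod 7).
    Reduce coefficients mod 7: 4·t ≡ 4 (mod 7).
    The inverse of 4 mod 7 is 2 (since 4·2 = 8 = 1·7 + 1), so t ≡ 2·4 = 8 ≡ 1 (mod 7).
    Then x = 324 + 585·1 = 909, valid modulo lcm(585, 7) = 4095: x ≡ 909 (mod 4095).
  Combine with x ≡ 4 (mod 16); new modulus lcm = 65520.
    Write x = 909 + 4095·t and substitute into x ≡ 4 (mod 16): 4095·t ≡ 4 − 909 = -905 (mod 16).
    Reduce coefficients mod 16: 15·t ≡ 7 (mod 16).
    The inverse of 15 mod 16 is 15 (since 15·15 = 225 = 14·16 + 1), so t ≡ 15·7 = 105 ≡ 9 (mod 16).
    Then x = 909 + 4095·9 = 37764, valid modulo lcm(4095, 16) = 65520: x ≡ 37764 (mod 65520).
Verify against each original: 37764 mod 5 = 4, 37764 mod 13 = 12, 37764 mod 9 = 0, 37764 mod 7 = 6, 37764 mod 16 = 4.

x ≡ 37764 (mod 65520).


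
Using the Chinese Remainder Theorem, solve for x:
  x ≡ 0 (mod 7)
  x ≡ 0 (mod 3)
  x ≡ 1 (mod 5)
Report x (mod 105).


Moduli 7, 3, 5 are pairwise coprime; by CRT there is a unique solution modulo M = 7 · 3 · 5 = 105.
Solve pairwise, accumulating the modulus:
  Start with x ≡ 0 (mod 7).
  Combine with x ≡ 0 (mod 3): since gcd(7, 3) = 1, we get a unique residue mod 21.
    Write x = 0 + 7·t and substitute into x ≡ 0 (mod 3): 7·t ≡ 0 − 0 = 0 (mod 3).
    Reduce coefficients mod 3: 1·t ≡ 0 (mod 3).
    So t ≡ 0 (mod 3).
    Then x = 0 + 7·0 = 0, valid modulo lcm(7, 3) = 21: x ≡ 0 (mod 21).
  Combine with x ≡ 1 (mod 5): since gcd(21, 5) = 1, we get a unique residue mod 105.
    Write x = 0 + 21·t and substitute into x ≡ 1 (mod 5): 21·t ≡ 1 − 0 = 1 (mod 5).
    Reduce coefficients mod 5: 1·t ≡ 1 (mod 5).
    So t ≡ 1 (mod 5).
    Then x = 0 + 21·1 = 21, valid modulo lcm(21, 5) = 105: x ≡ 21 (mod 105).
Verify: 21 mod 7 = 0 ✓, 21 mod 3 = 0 ✓, 21 mod 5 = 1 ✓.

x ≡ 21 (mod 105).


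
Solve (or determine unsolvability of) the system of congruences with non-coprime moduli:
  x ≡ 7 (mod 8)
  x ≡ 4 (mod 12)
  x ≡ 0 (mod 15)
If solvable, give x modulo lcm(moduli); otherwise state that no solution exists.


Moduli 8, 12, 15 are not pairwise coprime, so CRT works modulo lcm(m_i) when all pairwise compatibility conditions hold.
Pairwise compatibility: gcd(m_i, m_j) must divide a_i - a_j for every pair.
Merge one congruence at a time:
  Start: x ≡ 7 (mod 8).
  Combine with x ≡ 4 (mod 12): gcd(8, 12) = 4, and 4 - 7 = -3 is NOT divisible by 4.
    ⇒ system is inconsistent (no integer solution).

No solution (the system is inconsistent).


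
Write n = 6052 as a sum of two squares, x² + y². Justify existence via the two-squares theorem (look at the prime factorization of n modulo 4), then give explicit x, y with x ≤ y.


Step 1: Factor n = 6052 = 2^2 · 17 · 89.
Step 2: Check the mod-4 condition on each prime factor: 2 = 2 (special); 17 ≡ 1 (mod 4), exponent 1; 89 ≡ 1 (mod 4), exponent 1.
All primes ≡ 3 (mod 4) appear to even exponent (or don't appear), so by the two-squares theorem n IS expressible as a sum of two squares.
Step 3: Build a representation. Group n = k² · m with k = 2 and m = 17 · 89 = 1513 (a product of primes ≡ 1 (mod 4)); a representation of m scales to one of n via (k·x)² + (k·y)² = k²(x² + y²). Each prime p ≡ 1 (mod 4) is itself a sum of two squares; find a² by testing p − a² for a perfect square:
  17: 17 − 1² = 16 = 4² ⇒ 17 = 1² + 4².
  89: 89 − 1² = 88, 89 − 2² = 85, 89 − 3² = 80, 89 − 4² = 73, 89 − 5² = 64 = 8² ⇒ 89 = 5² + 8².
  Combine using the Brahmagupta–Fibonacci identity (a² + b²)(c² + d²) = (ac − bd)² + (ad + bc)² = (ac + bd)² + (ad − bc)²:
  17 · 89 = 1513: from (1² + 4²)(5² + 8²), take (1·5 − 4·8, 1·8 + 4·5) = (5 − 32, 8 + 20) = (-27, 28); dropping signs (only squares matter) gives (27, 28); check 27² + 28² = 729 + 784 = 1513 ✓.
  Scale by k = 2: (2·27, 2·28) = (54, 56).
Step 4: Order so x ≤ y and verify: 54² + 56² = 2916 + 3136 = 6052 = n. ✓

n = 6052 = 54² + 56² (one valid representation with x ≤ y).


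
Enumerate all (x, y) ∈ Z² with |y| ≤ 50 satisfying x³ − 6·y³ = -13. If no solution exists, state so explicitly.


The equation is x³ - 6y³ = -13. For fixed y, x³ = 6·y³ − 13, so a solution requires the RHS to be a perfect cube.
Strategy: iterate y from -50 to 50, compute RHS = 6·y³ − 13, and check whether it is a (positive or negative) perfect cube.
Check small values of y:
  y = 0: RHS = -13 is not a perfect cube.
  y = 1: RHS = -7 is not a perfect cube.
  y = -1: RHS = -19 is not a perfect cube.
  y = 2: RHS = 35 is not a perfect cube.
  y = -2: RHS = -61 is not a perfect cube.
  y = 3: RHS = 149 is not a perfect cube.
  y = -3: RHS = -175 is not a perfect cube.
Continuing the search up to |y| = 50 finds no solutions either.
No (x, y) in the scanned range satisfies the equation.

No integer solutions with |y| ≤ 50.


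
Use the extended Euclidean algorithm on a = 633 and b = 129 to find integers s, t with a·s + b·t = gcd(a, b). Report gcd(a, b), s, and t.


Euclidean algorithm on (633, 129) — divide until remainder is 0:
  633 = 4 · 129 + 117
  129 = 1 · 117 + 12
  117 = 9 · 12 + 9
  12 = 1 · 9 + 3
  9 = 3 · 3 + 0
gcd(633, 129) = 3.
Track Bezout coefficients alongside the remainders: start with r₀ = 633 = a·1 + b·0 (s = 1, t = 0) and r₁ = 129 = a·0 + b·1 (s = 0, t = 1); each new remainder r_{k+1} = r_{k-1} − q_k·r_k inherits s_{k+1} = s_{k-1} − q_k·s_k, t_{k+1} = t_{k-1} − q_k·t_k, so r_k = a·s_k + b·t_k at every step:
  q = 4: r = 117, s = 1 − 4·0 = 1, t = 0 − 4·1 = -4  (check: 633·1 + 129·(-4) = 117)
  q = 1: r = 12, s = 0 − 1·1 = -1, t = 1 − 1·(-4) = 5  (check: 633·(-1) + 129·5 = 12)
  q = 9: r = 9, s = 1 − 9·(-1) = 10, t = -4 − 9·5 = -49  (check: 633·10 + 129·(-49) = 9)
  q = 1: r = 3, s = -1 − 1·10 = -11, t = 5 − 1·(-49) = 54  (check: 633·(-11) + 129·54 = 3)
The row with r = 3 (the gcd) gives the Bezout coefficients s = -11, t = 54.
Result: 633 · (-11) + 129 · (54) = 3.

gcd(633, 129) = 3; s = -11, t = 54 (check: 633·(-11) + 129·54 = 3).


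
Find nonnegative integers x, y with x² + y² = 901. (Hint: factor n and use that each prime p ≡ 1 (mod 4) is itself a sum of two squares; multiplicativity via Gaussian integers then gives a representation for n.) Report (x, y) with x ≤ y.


Step 1: Factor n = 901 = 17 · 53.
Step 2: Check the mod-4 condition on each prime factor: 17 ≡ 1 (mod 4), exponent 1; 53 ≡ 1 (mod 4), exponent 1.
All primes ≡ 3 (mod 4) appear to even exponent (or don't appear), so by the two-squares theorem n IS expressible as a sum of two squares.
Step 3: Build a representation. Here n = 17 · 53 is a product of primes ≡ 1 (mod 4). Each prime p ≡ 1 (mod 4) is itself a sum of two squares; find a² by testing p − a² for a perfect square:
  17: 17 − 1² = 16 = 4² ⇒ 17 = 1² + 4².
  53: 53 − 1² = 52, 53 − 2² = 49 = 7² ⇒ 53 = 2² + 7².
  Combine using the Brahmagupta–Fibonacci identity (a² + b²)(c² + d²) = (ac − bd)² + (ad + bc)² = (ac + bd)² + (ad − bc)²:
  17 · 53 = 901: from (1² + 4²)(2² + 7²), take (1·2 − 4·7, 1·7 + 4·2) = (2 − 28, 7 + 8) = (-26, 15); dropping signs (only squares matter) gives (26, 15); check 26² + 15² = 676 + 225 = 901 ✓.
Step 4: Order so x ≤ y and verify: 15² + 26² = 225 + 676 = 901 = n. ✓

n = 901 = 15² + 26² (one valid representation with x ≤ y).
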